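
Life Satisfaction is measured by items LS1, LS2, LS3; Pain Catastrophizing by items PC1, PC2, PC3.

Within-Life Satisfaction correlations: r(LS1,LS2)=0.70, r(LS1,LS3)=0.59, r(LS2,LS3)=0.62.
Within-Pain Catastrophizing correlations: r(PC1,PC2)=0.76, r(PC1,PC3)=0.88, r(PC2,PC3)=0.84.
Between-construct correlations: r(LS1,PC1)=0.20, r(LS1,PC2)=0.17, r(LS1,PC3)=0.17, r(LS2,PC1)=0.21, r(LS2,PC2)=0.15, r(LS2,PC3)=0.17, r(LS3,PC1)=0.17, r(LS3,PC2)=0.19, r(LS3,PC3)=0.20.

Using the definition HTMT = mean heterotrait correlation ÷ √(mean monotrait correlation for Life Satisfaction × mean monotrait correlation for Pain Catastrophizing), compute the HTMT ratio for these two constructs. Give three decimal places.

Mean heterotrait r = 1.63/9 = 0.1811.
Mean within-LS = 1.91/3 = 0.6367; mean within-PC = 2.48/3 = 0.8267.
Geometric mean = √(0.6367 × 0.8267) = 0.7255.
HTMT = 0.1811 / 0.7255 = 0.250.

0.250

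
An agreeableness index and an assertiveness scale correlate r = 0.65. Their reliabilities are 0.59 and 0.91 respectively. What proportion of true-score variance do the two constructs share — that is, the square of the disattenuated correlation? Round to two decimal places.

Disattenuated r = 0.65 / √(0.59 × 0.91) = 0.65 / 0.7327 = 0.8871.
Shared true-score variance = 0.8871² = 0.7869 ≈ 0.79.

0.79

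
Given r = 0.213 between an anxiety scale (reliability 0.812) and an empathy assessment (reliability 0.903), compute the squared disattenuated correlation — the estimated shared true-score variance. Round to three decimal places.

0.062

Disattenuated r = 0.213 / √(0.812 × 0.903) = 0.213 / 0.8563 = 0.2487.
Shared true-score variance = 0.2487² = 0.0619 ≈ 0.062.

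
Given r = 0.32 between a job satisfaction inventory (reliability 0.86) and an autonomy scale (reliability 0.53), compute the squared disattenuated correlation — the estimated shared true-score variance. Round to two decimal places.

Disattenuated r = 0.32 / √(0.86 × 0.53) = 0.32 / 0.6751 = 0.4740.
Shared true-score variance = 0.4740² = 0.2247 ≈ 0.22.

0.22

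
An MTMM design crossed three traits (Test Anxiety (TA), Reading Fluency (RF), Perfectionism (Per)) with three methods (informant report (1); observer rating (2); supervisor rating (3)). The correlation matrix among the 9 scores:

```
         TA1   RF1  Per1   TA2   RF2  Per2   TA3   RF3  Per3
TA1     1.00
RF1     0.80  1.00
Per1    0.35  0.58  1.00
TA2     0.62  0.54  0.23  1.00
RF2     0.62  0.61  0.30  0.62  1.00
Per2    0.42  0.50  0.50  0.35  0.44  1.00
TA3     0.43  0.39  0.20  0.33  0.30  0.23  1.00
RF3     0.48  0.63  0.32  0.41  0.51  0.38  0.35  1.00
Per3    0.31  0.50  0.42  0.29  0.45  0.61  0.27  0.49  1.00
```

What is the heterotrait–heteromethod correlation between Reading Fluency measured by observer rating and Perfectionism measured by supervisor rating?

Different traits and methods: r(RF2, Per3) = 0.45.

0.45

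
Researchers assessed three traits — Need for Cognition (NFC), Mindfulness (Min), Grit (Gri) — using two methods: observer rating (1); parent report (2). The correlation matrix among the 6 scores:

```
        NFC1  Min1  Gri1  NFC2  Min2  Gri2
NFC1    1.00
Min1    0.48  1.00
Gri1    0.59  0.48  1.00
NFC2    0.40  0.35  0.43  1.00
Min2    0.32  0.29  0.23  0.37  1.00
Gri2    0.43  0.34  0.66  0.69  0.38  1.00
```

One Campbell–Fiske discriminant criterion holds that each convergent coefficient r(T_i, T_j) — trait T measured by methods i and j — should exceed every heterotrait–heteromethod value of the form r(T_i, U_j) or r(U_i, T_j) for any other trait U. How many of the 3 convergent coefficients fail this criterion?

2

Convergent coefficients and their comparison sets:
NFC (methods 1·2): 0.40 vs {0.32, 0.35, 0.43, 0.43} → fail.
Min (methods 1·2): 0.29 vs {0.35, 0.32, 0.34, 0.23} → fail.
Gri (methods 1·2): 0.66 vs {0.43, 0.43, 0.23, 0.34} → pass.
2 of 3 fail.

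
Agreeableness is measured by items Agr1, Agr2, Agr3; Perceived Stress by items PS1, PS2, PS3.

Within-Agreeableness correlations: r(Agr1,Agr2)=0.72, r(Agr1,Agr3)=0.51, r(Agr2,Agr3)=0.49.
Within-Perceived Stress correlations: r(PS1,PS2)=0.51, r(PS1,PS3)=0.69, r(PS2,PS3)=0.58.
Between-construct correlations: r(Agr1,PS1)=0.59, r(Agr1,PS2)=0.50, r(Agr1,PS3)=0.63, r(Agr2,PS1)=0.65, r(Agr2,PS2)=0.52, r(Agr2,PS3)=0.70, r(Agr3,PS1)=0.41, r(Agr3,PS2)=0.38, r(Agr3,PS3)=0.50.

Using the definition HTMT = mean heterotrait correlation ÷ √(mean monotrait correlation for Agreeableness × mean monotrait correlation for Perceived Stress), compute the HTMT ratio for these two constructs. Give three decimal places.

Mean heterotrait r = 4.88/9 = 0.5422.
Mean within-Agr = 1.72/3 = 0.5733; mean within-PS = 1.78/3 = 0.5933.
Geometric mean = √(0.5733 × 0.5933) = 0.5832.
HTMT = 0.5422 / 0.5832 = 0.930.

0.930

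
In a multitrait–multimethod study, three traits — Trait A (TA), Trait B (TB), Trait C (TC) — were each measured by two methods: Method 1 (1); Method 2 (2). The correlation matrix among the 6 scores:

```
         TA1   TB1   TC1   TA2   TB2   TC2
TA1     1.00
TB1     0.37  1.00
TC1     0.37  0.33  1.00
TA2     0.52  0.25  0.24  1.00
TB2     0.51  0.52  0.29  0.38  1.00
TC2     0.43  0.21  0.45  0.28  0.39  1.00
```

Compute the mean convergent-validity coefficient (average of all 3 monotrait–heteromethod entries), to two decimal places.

Convergent values: 0.52, 0.52, 0.45; mean = 1.49/3 = 0.50.

0.50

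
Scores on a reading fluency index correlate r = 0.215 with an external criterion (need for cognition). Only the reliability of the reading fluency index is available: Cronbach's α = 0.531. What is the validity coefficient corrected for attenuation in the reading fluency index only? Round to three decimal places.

Single correction: r_c = r_obs / √r_xx = 0.215 / √0.531 = 0.215 / 0.7287 ≈ 0.295.

0.295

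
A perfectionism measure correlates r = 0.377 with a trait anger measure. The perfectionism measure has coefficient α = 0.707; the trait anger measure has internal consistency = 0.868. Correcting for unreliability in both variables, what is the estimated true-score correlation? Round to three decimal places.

r_true = r_obs / √(r_xx · r_yy) = 0.377 / √(0.707 × 0.868) = 0.377 / √0.613676 = 0.377 / 0.7834 ≈ 0.481.

0.481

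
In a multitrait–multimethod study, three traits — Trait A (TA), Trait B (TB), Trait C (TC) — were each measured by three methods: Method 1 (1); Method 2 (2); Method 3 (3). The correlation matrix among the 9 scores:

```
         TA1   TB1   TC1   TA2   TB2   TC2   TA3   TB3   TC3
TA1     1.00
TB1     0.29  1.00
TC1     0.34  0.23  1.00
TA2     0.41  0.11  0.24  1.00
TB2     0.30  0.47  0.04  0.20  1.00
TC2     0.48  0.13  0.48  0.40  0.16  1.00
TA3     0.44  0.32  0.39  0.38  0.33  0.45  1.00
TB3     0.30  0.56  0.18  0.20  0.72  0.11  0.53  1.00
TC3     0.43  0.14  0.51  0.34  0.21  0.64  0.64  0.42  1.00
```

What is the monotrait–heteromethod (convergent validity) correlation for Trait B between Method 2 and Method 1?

Same trait (TB), different methods: r(TB2, TB1) = 0.47.

0.47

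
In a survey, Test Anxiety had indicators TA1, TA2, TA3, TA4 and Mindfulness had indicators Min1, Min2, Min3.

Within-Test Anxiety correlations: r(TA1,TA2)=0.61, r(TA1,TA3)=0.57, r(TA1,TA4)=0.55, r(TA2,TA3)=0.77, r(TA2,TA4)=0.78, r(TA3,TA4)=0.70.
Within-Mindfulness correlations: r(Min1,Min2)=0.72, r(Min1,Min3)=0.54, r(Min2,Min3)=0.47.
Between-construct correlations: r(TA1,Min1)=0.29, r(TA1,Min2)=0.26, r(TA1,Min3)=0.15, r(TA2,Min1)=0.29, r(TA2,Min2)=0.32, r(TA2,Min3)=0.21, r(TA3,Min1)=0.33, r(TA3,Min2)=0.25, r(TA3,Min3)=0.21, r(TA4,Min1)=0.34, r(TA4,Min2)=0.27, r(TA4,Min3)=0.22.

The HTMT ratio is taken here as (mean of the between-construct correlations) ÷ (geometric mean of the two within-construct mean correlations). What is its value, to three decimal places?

Mean between = 3.14/12 = 0.2617.
Mean within-TA = 3.98/6 = 0.6633; mean within-Min = 1.73/3 = 0.5767.
Geometric mean = √(0.6633 × 0.5767) = 0.6185.
HTMT = 0.2617 / 0.6185 = 0.423.

0.423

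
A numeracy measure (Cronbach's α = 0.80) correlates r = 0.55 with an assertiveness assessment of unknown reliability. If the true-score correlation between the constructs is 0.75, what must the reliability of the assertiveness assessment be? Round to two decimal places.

r_true = r_obs / √(r_xx · r_yy) ⇒ 0.75 = 0.55 / √(0.80 · r_yy).
√(0.80 · r_yy) = 0.55 / 0.75 = 0.7333; 0.80 · r_yy = 0.5377; r_yy = 0.5377 / 0.80 ≈ 0.67.

0.67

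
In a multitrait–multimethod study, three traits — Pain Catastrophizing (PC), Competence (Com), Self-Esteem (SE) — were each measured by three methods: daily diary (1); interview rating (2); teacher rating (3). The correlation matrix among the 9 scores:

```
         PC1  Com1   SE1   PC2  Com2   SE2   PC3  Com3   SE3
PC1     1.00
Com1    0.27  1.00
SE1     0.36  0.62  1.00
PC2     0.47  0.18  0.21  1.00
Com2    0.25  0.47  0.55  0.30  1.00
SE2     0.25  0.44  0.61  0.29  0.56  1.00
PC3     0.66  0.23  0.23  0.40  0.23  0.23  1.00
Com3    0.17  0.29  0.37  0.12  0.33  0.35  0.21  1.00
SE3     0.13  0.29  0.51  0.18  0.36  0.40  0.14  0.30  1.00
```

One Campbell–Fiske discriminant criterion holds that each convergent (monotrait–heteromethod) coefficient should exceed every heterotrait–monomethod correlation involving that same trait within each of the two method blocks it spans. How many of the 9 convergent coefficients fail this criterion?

6

Each convergent coefficient versus the relevant comparison correlations:
PC (methods 1·2): 0.47 vs {0.27, 0.30, 0.36, 0.29} → pass.
PC (methods 1·3): 0.66 vs {0.27, 0.21, 0.36, 0.14} → pass.
PC (methods 2·3): 0.40 vs {0.30, 0.21, 0.29, 0.14} → pass.
Com (methods 1·2): 0.47 vs {0.27, 0.30, 0.62, 0.56} → fail.
Com (methods 1·3): 0.29 vs {0.27, 0.21, 0.62, 0.30} → fail.
Com (methods 2·3): 0.33 vs {0.30, 0.21, 0.56, 0.30} → fail.
SE (methods 1·2): 0.61 vs {0.36, 0.29, 0.62, 0.56} → fail.
SE (methods 1·3): 0.51 vs {0.36, 0.14, 0.62, 0.30} → fail.
SE (methods 2·3): 0.40 vs {0.29, 0.14, 0.56, 0.30} → fail.
6 of 9 fail.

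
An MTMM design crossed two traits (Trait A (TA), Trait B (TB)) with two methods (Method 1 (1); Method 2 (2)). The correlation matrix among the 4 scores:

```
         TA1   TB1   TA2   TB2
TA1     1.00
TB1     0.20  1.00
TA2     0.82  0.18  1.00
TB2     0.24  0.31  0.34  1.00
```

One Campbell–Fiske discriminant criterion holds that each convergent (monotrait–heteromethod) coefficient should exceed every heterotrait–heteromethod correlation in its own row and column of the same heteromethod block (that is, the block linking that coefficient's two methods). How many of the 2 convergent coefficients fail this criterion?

Convergent coefficients and their comparison sets:
TA (methods 1·2): 0.82 vs {0.24, 0.18} → pass.
TB (methods 1·2): 0.31 vs {0.18, 0.24} → pass.
0 of 2 fail.

0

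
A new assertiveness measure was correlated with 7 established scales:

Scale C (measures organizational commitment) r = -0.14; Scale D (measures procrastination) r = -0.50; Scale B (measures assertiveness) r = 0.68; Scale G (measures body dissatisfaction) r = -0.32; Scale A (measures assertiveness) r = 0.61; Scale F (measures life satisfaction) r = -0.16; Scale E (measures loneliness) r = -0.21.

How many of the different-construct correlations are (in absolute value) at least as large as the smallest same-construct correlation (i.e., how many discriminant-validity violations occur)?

Convergent (same construct = assertiveness): Scale B, Scale A.
Smallest convergent = 0.61. Discriminant |r|: 0.14, 0.50, 0.32, 0.16, 0.21; count ≥ 0.61 → 0.

0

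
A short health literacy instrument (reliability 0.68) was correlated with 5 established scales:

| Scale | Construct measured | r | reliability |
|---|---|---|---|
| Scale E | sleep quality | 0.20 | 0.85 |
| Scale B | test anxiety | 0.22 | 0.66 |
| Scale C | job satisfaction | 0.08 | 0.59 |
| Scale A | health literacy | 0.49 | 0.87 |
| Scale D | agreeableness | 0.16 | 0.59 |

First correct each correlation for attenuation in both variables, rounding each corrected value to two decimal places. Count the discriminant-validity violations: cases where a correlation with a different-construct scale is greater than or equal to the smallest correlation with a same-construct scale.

Disattenuated r (r / √(r_scale · r_new)):
  Scale E (disc): 0.20 / √(0.85·0.68) = 0.26
  Scale B (disc): 0.22 / √(0.66·0.68) = 0.33
  Scale C (disc): 0.08 / √(0.59·0.68) = 0.13
  Scale A (conv): 0.49 / √(0.87·0.68) = 0.64
  Scale D (disc): 0.16 / √(0.59·0.68) = 0.25
Smallest convergent = 0.64. Discriminant values: 0.26, 0.33, 0.13, 0.25; count ≥ 0.64 → 0.

0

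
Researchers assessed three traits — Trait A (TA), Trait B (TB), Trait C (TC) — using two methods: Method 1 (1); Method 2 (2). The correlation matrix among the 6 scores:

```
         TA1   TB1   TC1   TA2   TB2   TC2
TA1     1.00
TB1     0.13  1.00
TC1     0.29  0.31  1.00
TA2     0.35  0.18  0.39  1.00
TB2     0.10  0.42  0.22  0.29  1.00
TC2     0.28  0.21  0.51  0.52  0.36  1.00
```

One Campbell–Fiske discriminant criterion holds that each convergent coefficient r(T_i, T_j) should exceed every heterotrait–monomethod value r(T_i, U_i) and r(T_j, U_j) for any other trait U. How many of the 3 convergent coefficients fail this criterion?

Convergent coefficients and their comparison sets:
TA (methods 1·2): 0.35 vs {0.13, 0.29, 0.29, 0.52} → fail.
TB (methods 1·2): 0.42 vs {0.13, 0.29, 0.31, 0.36} → pass.
TC (methods 1·2): 0.51 vs {0.29, 0.52, 0.31, 0.36} → fail.
2 of 3 fail.

2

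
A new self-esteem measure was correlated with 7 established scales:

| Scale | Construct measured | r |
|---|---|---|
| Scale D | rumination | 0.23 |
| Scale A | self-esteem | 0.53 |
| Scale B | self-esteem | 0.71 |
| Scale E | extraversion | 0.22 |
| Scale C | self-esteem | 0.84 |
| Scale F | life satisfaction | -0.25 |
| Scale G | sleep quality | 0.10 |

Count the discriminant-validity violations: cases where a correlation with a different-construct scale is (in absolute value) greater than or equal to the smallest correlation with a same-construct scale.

0

Convergent (same construct = self-esteem): Scale A, Scale B, Scale C.
Smallest convergent = 0.53. Discriminant |r|: 0.23, 0.22, 0.25, 0.10; count ≥ 0.53 → 0.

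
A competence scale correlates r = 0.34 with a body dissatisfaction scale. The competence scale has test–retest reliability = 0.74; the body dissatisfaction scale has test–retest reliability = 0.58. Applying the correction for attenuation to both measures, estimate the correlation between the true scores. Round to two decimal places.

0.52

r_true = r_obs / √(r_xx · r_yy) = 0.34 / √(0.74 × 0.58) = 0.34 / √0.4292 = 0.34 / 0.6551 ≈ 0.52.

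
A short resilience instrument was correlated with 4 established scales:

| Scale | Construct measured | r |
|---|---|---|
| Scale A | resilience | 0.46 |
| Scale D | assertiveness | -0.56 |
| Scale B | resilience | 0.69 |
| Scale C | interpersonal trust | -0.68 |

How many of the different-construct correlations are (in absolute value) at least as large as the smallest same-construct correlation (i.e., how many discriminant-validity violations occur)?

Convergent (same construct = resilience): Scale A, Scale B.
Smallest convergent = 0.46. Discriminant |r|: 0.56, 0.68; count ≥ 0.46 → 2.

2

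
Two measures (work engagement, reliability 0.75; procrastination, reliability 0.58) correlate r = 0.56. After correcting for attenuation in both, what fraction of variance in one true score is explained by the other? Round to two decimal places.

Disattenuated r = 0.56 / √(0.75 × 0.58) = 0.56 / 0.6595 = 0.8491.
Shared true-score variance = 0.8491² = 0.7210 ≈ 0.72.

0.72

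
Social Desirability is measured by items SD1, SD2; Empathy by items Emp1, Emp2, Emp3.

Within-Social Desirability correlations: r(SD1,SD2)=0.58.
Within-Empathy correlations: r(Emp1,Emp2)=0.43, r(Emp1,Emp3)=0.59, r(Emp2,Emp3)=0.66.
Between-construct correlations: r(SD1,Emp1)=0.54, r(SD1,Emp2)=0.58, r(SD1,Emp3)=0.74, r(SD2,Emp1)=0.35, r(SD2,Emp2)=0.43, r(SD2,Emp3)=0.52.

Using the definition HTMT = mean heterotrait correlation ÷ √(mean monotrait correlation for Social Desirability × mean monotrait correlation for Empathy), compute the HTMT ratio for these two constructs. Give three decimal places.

0.924

Mean heterotrait r = 3.16/6 = 0.5267.
Mean within-SD = 0.58/1 = 0.5800; mean within-Emp = 1.68/3 = 0.5600.
Geometric mean = √(0.5800 × 0.5600) = 0.5699.
HTMT = 0.5267 / 0.5699 = 0.924.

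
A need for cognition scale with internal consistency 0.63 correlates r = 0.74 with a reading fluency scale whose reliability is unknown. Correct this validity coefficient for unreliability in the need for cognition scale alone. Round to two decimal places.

0.93

Single correction: r_c = r_obs / √r_xx = 0.74 / √0.63 = 0.74 / 0.7937 ≈ 0.93.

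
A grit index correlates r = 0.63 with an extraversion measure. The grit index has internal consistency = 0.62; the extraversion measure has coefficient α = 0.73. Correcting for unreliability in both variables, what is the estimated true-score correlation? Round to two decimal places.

r_true = r_obs / √(r_xx · r_yy) = 0.63 / √(0.62 × 0.73) = 0.63 / √0.4526 = 0.63 / 0.6728 ≈ 0.94.

0.94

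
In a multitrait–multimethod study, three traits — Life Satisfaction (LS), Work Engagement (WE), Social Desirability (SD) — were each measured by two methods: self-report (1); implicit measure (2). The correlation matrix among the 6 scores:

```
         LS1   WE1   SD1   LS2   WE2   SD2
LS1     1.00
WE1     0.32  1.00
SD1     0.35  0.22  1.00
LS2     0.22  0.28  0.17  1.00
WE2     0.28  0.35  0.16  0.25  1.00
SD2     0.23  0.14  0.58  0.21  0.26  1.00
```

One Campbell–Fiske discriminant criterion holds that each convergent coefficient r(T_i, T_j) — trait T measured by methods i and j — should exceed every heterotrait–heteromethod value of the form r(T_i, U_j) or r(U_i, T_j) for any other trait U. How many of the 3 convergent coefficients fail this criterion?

Convergent coefficients and their comparison sets:
LS (methods 1·2): 0.22 vs {0.28, 0.28, 0.23, 0.17} → fail.
WE (methods 1·2): 0.35 vs {0.28, 0.28, 0.14, 0.16} → pass.
SD (methods 1·2): 0.58 vs {0.17, 0.23, 0.16, 0.14} → pass.
1 of 3 fail.

1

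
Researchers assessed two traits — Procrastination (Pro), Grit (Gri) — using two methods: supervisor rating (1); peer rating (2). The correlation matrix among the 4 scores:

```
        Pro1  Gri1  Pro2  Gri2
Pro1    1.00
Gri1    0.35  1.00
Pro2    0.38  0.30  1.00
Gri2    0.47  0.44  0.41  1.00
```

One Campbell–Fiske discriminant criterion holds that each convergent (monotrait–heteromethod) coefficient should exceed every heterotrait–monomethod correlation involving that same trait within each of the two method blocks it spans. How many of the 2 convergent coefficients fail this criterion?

1

Convergent coefficients and their comparison sets:
Pro (methods 1·2): 0.38 vs {0.35, 0.41} → fail.
Gri (methods 1·2): 0.44 vs {0.35, 0.41} → pass.
1 of 2 fail.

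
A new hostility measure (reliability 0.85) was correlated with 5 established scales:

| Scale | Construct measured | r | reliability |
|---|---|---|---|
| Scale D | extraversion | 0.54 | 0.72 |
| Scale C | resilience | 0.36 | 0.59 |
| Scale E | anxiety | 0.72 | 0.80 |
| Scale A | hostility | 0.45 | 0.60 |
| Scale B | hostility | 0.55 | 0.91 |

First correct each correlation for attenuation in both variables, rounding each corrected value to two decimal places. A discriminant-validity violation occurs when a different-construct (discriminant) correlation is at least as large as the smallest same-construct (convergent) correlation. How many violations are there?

2

Disattenuated r (r / √(r_scale · r_new)):
  Scale D (disc): 0.54 / √(0.72·0.85) = 0.69
  Scale C (disc): 0.36 / √(0.59·0.85) = 0.51
  Scale E (disc): 0.72 / √(0.80·0.85) = 0.87
  Scale A (conv): 0.45 / √(0.60·0.85) = 0.63
  Scale B (conv): 0.55 / √(0.91·0.85) = 0.63
Smallest convergent = 0.63. Discriminant values: 0.69, 0.51, 0.87; count ≥ 0.63 → 2.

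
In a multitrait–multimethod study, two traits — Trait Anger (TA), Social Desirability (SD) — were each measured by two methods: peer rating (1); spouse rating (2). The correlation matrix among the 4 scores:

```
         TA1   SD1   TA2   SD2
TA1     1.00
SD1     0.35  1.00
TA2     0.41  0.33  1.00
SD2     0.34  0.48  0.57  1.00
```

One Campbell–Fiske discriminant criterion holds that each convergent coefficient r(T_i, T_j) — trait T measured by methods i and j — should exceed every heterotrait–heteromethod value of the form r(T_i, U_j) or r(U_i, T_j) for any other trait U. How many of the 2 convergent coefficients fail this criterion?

0

Convergent coefficients and their comparison sets:
TA (methods 1·2): 0.41 vs {0.34, 0.33} → pass.
SD (methods 1·2): 0.48 vs {0.33, 0.34} → pass.
0 of 2 fail.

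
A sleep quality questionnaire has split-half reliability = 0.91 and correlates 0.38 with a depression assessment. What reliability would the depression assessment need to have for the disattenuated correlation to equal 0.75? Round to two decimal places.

0.28

r_true = r_obs / √(r_xx · r_yy) ⇒ 0.75 = 0.38 / √(0.91 · r_yy).
√(0.91 · r_yy) = 0.38 / 0.75 = 0.5067; 0.91 · r_yy = 0.2567; r_yy = 0.2567 / 0.91 ≈ 0.28.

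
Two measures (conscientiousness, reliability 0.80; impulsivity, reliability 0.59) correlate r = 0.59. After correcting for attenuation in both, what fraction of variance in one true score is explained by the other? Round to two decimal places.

Disattenuated r = 0.59 / √(0.80 × 0.59) = 0.59 / 0.6870 = 0.8588.
Shared true-score variance = 0.8588² = 0.7375 ≈ 0.74.

0.74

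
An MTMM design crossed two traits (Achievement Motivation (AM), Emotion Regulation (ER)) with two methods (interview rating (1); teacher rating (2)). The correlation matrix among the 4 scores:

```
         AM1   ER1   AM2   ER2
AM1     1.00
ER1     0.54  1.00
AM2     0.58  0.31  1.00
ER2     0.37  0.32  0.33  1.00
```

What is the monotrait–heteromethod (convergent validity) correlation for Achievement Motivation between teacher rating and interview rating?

0.58

Same trait (AM), different methods: r(AM2, AM1) = 0.58.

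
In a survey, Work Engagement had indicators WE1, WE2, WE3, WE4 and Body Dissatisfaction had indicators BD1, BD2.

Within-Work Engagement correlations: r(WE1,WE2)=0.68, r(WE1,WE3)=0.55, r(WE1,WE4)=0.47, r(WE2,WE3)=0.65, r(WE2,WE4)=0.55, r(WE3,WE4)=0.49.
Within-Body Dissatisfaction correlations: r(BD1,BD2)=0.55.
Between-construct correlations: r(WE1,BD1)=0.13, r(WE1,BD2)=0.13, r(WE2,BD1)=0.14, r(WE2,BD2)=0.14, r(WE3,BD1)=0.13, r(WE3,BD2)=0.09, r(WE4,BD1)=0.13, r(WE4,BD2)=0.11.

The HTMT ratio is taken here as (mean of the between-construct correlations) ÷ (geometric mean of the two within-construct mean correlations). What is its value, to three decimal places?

Mean heterotrait r = 1.00/8 = 0.1250.
Mean within-WE = 3.39/6 = 0.5650; mean within-BD = 0.55/1 = 0.5500.
Geometric mean = √(0.5650 × 0.5500) = 0.5574.
HTMT = 0.1250 / 0.5574 = 0.224.

0.224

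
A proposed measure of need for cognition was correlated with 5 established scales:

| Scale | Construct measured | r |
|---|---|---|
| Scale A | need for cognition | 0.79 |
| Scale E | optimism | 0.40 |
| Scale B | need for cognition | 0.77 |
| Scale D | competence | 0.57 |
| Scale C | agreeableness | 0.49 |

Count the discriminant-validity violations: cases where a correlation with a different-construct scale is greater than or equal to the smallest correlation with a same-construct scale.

0

Convergent (same construct = need for cognition): Scale A, Scale B.
Smallest convergent = 0.77. Discriminant values: 0.40, 0.57, 0.49; count ≥ 0.77 → 0.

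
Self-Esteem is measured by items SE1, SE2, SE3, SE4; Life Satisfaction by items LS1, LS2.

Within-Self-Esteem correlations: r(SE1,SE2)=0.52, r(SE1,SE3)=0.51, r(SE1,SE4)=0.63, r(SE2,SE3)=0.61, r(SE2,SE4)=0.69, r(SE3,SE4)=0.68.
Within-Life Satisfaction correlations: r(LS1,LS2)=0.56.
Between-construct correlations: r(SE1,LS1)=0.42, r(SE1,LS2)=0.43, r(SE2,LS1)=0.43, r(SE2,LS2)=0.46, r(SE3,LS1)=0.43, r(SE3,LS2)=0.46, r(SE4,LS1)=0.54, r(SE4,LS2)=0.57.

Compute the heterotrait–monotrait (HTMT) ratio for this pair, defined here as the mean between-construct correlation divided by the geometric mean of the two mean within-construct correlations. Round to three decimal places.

Mean between = 3.74/8 = 0.4675.
Mean within-SE = 3.64/6 = 0.6067; mean within-LS = 0.56/1 = 0.5600.
Geometric mean = √(0.6067 × 0.5600) = 0.5829.
HTMT = 0.4675 / 0.5829 = 0.802.

0.802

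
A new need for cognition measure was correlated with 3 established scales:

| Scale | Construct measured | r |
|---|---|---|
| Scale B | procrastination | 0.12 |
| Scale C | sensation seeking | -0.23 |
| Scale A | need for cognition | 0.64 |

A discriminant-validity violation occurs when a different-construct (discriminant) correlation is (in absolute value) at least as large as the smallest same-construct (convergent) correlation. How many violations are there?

0

Convergent (same construct = need for cognition): Scale A.
Smallest convergent = 0.64. Discriminant |r|: 0.12, 0.23; count ≥ 0.64 → 0.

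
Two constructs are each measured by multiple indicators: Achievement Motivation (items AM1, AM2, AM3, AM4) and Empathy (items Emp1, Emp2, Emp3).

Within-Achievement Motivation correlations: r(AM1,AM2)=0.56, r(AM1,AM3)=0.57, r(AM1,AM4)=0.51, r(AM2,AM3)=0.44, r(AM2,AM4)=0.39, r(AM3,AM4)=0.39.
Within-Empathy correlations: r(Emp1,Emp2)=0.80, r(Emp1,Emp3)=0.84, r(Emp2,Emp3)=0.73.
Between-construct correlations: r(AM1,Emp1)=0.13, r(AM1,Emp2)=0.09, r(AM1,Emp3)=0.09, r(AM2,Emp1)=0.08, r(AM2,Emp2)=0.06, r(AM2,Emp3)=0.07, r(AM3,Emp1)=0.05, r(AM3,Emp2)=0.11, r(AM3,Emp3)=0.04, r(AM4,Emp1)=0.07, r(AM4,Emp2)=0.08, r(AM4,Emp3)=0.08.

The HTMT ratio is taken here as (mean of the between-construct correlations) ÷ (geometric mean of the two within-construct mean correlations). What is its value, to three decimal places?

0.129

Mean heterotrait r = 0.95/12 = 0.0792.
Mean within-AM = 2.86/6 = 0.4767; mean within-Emp = 2.37/3 = 0.7900.
Geometric mean = √(0.4767 × 0.7900) = 0.6137.
HTMT = 0.0792 / 0.6137 = 0.129.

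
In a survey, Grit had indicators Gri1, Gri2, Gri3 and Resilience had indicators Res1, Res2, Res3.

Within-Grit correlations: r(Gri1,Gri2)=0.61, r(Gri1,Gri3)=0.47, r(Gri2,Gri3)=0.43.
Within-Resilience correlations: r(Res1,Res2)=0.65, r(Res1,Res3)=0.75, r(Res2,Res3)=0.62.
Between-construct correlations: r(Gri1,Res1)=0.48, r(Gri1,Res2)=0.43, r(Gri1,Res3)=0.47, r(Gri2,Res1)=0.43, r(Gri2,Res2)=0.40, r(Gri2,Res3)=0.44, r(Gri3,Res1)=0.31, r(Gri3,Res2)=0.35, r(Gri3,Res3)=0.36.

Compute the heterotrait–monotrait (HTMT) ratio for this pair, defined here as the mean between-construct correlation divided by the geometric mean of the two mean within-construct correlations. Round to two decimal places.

0.70

Between-construct mean = 3.67/9 = 0.4078.
Mean within-Gri = 1.51/3 = 0.5033; mean within-Res = 2.02/3 = 0.6733.
Geometric mean = √(0.5033 × 0.6733) = 0.5821.
HTMT = 0.4078 / 0.5821 = 0.70.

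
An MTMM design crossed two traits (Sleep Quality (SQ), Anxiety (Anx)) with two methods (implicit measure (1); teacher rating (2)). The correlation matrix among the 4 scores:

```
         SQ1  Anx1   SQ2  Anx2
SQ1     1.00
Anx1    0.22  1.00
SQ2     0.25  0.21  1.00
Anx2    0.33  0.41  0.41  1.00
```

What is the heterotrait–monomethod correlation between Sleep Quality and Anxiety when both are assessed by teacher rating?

Different traits, same method: r(SQ2, Anx2) = 0.41.

0.41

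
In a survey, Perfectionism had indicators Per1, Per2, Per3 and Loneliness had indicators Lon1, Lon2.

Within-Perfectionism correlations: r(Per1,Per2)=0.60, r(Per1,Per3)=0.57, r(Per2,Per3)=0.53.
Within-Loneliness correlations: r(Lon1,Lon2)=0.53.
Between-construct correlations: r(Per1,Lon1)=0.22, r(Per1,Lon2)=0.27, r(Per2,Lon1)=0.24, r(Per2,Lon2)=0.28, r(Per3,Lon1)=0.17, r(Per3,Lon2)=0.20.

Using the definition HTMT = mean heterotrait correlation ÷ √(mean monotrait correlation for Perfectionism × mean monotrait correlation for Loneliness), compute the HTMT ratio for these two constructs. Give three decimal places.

0.420

Between-construct mean = 1.38/6 = 0.2300.
Mean within-Per = 1.70/3 = 0.5667; mean within-Lon = 0.53/1 = 0.5300.
Geometric mean = √(0.5667 × 0.5300) = 0.5480.
HTMT = 0.2300 / 0.5480 = 0.420.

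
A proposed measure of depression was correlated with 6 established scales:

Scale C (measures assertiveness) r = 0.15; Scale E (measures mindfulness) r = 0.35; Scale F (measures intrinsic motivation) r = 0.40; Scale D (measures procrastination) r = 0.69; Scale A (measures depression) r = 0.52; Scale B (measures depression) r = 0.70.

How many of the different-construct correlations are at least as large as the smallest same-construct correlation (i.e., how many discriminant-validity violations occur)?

1

Convergent (same construct = depression): Scale A, Scale B.
Smallest convergent = 0.52. Discriminant values: 0.15, 0.35, 0.40, 0.69; count ≥ 0.52 → 1.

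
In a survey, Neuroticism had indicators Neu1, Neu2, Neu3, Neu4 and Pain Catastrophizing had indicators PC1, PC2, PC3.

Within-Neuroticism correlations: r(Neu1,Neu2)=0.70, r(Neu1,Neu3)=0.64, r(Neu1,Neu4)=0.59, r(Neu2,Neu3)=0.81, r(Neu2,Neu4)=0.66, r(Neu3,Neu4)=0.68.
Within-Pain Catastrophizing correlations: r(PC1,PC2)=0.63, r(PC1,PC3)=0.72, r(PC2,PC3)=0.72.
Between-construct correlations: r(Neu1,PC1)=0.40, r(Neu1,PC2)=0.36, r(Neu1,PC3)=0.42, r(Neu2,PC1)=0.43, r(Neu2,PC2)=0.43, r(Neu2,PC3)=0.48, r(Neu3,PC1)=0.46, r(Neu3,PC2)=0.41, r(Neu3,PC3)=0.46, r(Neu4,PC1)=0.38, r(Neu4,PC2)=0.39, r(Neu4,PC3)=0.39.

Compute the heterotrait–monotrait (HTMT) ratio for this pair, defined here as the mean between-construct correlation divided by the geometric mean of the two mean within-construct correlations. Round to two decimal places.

0.61

Between-construct mean = 5.01/12 = 0.4175.
Mean within-Neu = 4.08/6 = 0.6800; mean within-PC = 2.07/3 = 0.6900.
Geometric mean = √(0.6800 × 0.6900) = 0.6850.
HTMT = 0.4175 / 0.6850 = 0.61.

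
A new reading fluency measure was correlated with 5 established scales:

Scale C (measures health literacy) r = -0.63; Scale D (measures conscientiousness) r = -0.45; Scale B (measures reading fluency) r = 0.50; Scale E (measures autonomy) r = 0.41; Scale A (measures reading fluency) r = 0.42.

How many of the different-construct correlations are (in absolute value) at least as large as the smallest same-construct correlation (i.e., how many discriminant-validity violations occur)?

2

Convergent (same construct = reading fluency): Scale B, Scale A.
Smallest convergent = 0.42. Discriminant |r|: 0.63, 0.45, 0.41; count ≥ 0.42 → 2.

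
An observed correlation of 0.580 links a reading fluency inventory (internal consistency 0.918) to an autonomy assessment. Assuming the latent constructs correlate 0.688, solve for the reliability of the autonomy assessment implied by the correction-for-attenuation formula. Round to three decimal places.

r_true = r_obs / √(r_xx · r_yy) ⇒ 0.688 = 0.580 / √(0.918 · r_yy).
√(0.918 · r_yy) = 0.580 / 0.688 = 0.8430; 0.918 · r_yy = 0.7106; r_yy = 0.7106 / 0.918 ≈ 0.774.

0.774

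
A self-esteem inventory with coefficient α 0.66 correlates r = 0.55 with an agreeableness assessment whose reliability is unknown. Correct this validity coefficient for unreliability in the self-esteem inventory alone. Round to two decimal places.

Single correction: r_c = r_obs / √r_xx = 0.55 / √0.66 = 0.55 / 0.8124 ≈ 0.68.

0.68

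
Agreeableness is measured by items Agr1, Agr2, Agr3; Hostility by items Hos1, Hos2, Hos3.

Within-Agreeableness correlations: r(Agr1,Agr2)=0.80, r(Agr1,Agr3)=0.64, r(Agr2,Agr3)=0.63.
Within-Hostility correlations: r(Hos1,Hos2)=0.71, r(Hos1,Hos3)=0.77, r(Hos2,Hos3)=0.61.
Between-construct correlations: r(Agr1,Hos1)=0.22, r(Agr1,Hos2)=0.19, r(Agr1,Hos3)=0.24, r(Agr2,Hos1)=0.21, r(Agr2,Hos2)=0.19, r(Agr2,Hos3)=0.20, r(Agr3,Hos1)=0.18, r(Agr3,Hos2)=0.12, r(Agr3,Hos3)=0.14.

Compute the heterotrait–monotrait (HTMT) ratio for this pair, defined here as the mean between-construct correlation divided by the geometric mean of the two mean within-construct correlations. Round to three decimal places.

Mean heterotrait r = 1.69/9 = 0.1878.
Mean within-Agr = 2.07/3 = 0.6900; mean within-Hos = 2.09/3 = 0.6967.
Geometric mean = √(0.6900 × 0.6967) = 0.6933.
HTMT = 0.1878 / 0.6933 = 0.271.

0.271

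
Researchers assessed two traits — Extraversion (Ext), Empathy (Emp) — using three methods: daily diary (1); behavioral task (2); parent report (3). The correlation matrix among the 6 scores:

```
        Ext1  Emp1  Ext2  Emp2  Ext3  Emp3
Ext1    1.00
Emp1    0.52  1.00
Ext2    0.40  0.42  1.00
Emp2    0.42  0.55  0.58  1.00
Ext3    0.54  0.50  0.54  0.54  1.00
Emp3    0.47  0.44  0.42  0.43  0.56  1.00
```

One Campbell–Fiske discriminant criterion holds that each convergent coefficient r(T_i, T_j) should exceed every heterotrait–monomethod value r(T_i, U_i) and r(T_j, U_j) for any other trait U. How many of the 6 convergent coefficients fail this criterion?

Checking each validity diagonal entry against its comparison values:
Ext (methods 1·2): 0.40 vs {0.52, 0.58} → fail.
Ext (methods 1·3): 0.54 vs {0.52, 0.56} → fail.
Ext (methods 2·3): 0.54 vs {0.58, 0.56} → fail.
Emp (methods 1·2): 0.55 vs {0.52, 0.58} → fail.
Emp (methods 1·3): 0.44 vs {0.52, 0.56} → fail.
Emp (methods 2·3): 0.43 vs {0.58, 0.56} → fail.
6 of 6 fail.

6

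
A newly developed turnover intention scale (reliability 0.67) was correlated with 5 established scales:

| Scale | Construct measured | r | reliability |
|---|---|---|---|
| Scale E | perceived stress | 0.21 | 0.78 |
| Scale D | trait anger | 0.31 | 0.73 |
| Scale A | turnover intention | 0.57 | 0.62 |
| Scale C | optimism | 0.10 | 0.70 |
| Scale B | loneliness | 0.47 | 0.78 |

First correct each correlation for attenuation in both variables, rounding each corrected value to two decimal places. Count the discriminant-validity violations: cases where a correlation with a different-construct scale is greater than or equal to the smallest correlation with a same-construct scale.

Disattenuated r (r / √(r_scale · r_new)):
  Scale E (disc): 0.21 / √(0.78·0.67) = 0.29
  Scale D (disc): 0.31 / √(0.73·0.67) = 0.44
  Scale A (conv): 0.57 / √(0.62·0.67) = 0.88
  Scale C (disc): 0.10 / √(0.70·0.67) = 0.15
  Scale B (disc): 0.47 / √(0.78·0.67) = 0.65
Smallest convergent = 0.88. Discriminant values: 0.29, 0.44, 0.15, 0.65; count ≥ 0.88 → 0.

0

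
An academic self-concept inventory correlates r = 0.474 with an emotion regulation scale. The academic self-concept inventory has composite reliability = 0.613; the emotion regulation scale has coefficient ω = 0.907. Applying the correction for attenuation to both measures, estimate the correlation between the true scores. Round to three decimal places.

0.636

r_true = r_obs / √(r_xx · r_yy) = 0.474 / √(0.613 × 0.907) = 0.474 / √0.555991 = 0.474 / 0.7456 ≈ 0.636.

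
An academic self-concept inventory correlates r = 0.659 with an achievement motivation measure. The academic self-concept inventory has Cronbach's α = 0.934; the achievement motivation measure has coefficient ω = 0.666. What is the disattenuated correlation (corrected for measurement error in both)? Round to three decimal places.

r_true = r_obs / √(r_xx · r_yy) = 0.659 / √(0.934 × 0.666) = 0.659 / √0.622044 = 0.659 / 0.7887 ≈ 0.836.

0.836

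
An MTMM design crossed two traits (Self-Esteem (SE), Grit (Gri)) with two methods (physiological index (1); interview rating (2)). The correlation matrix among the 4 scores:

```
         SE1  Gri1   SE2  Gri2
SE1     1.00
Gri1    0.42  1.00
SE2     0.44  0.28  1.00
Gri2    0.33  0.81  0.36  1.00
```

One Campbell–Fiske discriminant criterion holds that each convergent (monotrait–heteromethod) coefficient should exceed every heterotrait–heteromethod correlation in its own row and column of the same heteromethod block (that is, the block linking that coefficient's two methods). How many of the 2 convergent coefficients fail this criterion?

Each convergent coefficient versus the relevant comparison correlations:
SE (methods 1·2): 0.44 vs {0.33, 0.28} → pass.
Gri (methods 1·2): 0.81 vs {0.28, 0.33} → pass.
0 of 2 fail.

0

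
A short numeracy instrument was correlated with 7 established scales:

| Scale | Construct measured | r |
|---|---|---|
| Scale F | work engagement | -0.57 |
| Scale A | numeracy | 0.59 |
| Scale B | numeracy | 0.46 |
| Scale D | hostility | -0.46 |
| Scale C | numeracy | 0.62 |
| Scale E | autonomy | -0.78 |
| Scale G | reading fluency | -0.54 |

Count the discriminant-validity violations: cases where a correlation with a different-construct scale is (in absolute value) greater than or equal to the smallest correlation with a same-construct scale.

4

Convergent (same construct = numeracy): Scale A, Scale B, Scale C.
Smallest convergent = 0.46. Discriminant |r|: 0.57, 0.46, 0.78, 0.54; count ≥ 0.46 → 4.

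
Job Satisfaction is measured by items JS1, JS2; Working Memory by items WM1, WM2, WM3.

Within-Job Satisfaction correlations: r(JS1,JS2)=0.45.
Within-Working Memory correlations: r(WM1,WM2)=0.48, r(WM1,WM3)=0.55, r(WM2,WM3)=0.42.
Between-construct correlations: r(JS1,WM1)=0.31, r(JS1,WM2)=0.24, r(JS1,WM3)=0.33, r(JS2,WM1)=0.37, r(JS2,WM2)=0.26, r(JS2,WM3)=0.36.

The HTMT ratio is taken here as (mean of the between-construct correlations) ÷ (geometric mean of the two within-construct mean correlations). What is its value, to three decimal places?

Mean between = 1.87/6 = 0.3117.
Mean within-JS = 0.45/1 = 0.4500; mean within-WM = 1.45/3 = 0.4833.
Geometric mean = √(0.4500 × 0.4833) = 0.4664.
HTMT = 0.3117 / 0.4664 = 0.668.

0.668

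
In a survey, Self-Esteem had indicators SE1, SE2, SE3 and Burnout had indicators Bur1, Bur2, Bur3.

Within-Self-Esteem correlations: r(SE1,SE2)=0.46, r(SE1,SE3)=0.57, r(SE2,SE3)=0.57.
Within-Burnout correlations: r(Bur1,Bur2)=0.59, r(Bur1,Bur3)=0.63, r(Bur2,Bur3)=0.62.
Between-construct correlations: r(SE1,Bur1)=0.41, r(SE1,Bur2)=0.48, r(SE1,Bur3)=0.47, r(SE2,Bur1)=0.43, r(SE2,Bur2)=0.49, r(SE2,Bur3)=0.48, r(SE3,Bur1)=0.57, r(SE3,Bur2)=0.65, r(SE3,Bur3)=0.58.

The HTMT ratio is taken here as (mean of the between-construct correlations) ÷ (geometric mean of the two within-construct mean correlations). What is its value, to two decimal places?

0.89

Mean between = 4.56/9 = 0.5067.
Mean within-SE = 1.60/3 = 0.5333; mean within-Bur = 1.84/3 = 0.6133.
Geometric mean = √(0.5333 × 0.6133) = 0.5719.
HTMT = 0.5067 / 0.5719 = 0.89.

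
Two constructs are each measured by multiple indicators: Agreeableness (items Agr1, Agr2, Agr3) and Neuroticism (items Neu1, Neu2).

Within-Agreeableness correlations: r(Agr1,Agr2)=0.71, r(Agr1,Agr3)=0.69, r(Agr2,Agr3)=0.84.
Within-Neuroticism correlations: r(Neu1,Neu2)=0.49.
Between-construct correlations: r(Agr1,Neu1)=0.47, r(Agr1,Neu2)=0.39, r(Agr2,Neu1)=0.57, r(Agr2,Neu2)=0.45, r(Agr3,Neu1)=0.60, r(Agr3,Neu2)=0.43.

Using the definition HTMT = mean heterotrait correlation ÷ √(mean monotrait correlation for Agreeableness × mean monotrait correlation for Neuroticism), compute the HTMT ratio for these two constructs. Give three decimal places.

0.802

Mean between = 2.91/6 = 0.4850.
Mean within-Agr = 2.24/3 = 0.7467; mean within-Neu = 0.49/1 = 0.4900.
Geometric mean = √(0.7467 × 0.4900) = 0.6049.
HTMT = 0.4850 / 0.6049 = 0.802.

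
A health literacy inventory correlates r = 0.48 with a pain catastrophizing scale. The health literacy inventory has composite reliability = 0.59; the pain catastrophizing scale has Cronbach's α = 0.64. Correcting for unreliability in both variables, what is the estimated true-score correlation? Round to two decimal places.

r_true = r_obs / √(r_xx · r_yy) = 0.48 / √(0.59 × 0.64) = 0.48 / √0.3776 = 0.48 / 0.6145 ≈ 0.78.

0.78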